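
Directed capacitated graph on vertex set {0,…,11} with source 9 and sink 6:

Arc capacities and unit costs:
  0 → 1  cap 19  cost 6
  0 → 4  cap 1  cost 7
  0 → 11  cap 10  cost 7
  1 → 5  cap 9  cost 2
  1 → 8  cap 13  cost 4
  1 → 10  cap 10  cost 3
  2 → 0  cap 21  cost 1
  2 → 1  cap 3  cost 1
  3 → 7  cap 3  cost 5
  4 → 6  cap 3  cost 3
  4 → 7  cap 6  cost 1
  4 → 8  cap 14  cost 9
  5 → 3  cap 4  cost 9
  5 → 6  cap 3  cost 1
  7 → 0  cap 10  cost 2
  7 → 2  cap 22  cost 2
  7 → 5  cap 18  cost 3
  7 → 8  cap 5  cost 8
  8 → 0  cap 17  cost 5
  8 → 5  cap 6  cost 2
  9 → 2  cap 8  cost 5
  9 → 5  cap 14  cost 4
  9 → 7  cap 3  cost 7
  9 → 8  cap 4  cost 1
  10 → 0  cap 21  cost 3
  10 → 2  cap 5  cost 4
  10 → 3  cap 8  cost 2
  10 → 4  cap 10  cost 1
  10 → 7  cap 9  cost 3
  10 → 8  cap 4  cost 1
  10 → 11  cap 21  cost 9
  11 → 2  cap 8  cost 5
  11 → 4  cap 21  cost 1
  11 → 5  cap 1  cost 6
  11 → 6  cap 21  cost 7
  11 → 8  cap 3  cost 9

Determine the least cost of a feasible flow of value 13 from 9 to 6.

Minimum cost for 13 units: 192

shortest-cost path #1: 9→8→5→6 push 3 @ unit cost 4 (adds 12)
shortest-cost path #2: 9→2→1→10→4→6 push 3 @ unit cost 13 (adds 39)
shortest-cost path #3: 9→2→0→11→6 push 5 @ unit cost 20 (adds 100)
shortest-cost path #4: 9→8→0→11→6 push 1 @ unit cost 20 (adds 20)
shortest-cost path #5: 9→5→8→0→11→6 push 1 @ unit cost 21 (adds 21)
total cost = 192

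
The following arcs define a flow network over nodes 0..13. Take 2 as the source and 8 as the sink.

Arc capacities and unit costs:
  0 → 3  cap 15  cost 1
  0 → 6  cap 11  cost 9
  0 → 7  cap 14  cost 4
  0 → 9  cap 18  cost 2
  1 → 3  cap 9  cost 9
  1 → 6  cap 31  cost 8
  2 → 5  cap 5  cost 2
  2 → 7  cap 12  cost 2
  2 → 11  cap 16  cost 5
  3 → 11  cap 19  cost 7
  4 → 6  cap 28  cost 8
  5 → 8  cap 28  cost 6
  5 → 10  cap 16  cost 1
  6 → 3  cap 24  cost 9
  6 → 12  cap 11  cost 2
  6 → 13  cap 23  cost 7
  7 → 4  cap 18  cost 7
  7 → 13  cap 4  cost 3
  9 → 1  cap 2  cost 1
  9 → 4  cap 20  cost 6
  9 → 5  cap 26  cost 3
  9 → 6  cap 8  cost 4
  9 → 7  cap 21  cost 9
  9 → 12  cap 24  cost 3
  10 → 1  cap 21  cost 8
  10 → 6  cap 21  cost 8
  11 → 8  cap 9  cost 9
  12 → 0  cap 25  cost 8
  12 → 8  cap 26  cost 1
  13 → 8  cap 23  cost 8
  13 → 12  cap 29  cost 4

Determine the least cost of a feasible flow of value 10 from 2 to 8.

shortest-cost path #1: 2→5→8 push 5 @ unit cost 8 (adds 40)
shortest-cost path #2: 2→7→13→12→8 push 4 @ unit cost 10 (adds 40)
shortest-cost path #3: 2→11→8 push 1 @ unit cost 14 (adds 14)
total cost = 94

Minimum cost for 10 units: 94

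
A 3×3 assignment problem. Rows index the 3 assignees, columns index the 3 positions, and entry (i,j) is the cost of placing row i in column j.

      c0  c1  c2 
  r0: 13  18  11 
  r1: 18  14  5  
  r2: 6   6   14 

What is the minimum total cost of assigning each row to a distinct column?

Minimum assignment cost: 24

optimal assignment: row0→col0 (cost 13), row1→col2 (cost 5), row2→col1 (cost 6)
total = 13 + 5 + 6 = 24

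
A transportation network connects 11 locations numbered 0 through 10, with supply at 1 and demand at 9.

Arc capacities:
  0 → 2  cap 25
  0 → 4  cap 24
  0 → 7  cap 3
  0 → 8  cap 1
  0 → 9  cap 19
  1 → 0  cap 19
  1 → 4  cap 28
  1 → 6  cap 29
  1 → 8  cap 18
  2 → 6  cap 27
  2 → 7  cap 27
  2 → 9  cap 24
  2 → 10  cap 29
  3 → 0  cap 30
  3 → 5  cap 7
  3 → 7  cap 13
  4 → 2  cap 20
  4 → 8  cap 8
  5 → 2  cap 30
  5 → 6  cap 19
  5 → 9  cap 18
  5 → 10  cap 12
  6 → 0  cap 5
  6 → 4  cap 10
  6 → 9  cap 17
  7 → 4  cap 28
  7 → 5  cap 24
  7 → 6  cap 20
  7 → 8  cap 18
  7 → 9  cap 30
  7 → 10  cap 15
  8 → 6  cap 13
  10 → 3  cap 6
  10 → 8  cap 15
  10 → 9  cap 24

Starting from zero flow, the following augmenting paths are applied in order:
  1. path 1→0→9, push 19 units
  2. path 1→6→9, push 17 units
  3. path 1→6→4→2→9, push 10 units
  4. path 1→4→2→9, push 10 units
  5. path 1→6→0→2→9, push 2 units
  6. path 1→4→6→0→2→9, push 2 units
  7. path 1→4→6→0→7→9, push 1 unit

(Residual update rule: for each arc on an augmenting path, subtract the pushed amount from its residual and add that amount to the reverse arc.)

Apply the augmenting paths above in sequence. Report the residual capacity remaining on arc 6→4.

after path 1 (1→0→9, push 19): res(6,4)=10
after path 2 (1→6→9, push 17): res(6,4)=10
after path 3 (1→6→4→2→9, push 10): res(6,4)=0
after path 4 (1→4→2→9, push 10): res(6,4)=0
after path 5 (1→6→0→2→9, push 2): res(6,4)=0
after path 6 (1→4→6→0→2→9, push 2): res(6,4)=2
after path 7 (1→4→6→0→7→9, push 1): res(6,4)=3

Residual capacity of (6,4): 3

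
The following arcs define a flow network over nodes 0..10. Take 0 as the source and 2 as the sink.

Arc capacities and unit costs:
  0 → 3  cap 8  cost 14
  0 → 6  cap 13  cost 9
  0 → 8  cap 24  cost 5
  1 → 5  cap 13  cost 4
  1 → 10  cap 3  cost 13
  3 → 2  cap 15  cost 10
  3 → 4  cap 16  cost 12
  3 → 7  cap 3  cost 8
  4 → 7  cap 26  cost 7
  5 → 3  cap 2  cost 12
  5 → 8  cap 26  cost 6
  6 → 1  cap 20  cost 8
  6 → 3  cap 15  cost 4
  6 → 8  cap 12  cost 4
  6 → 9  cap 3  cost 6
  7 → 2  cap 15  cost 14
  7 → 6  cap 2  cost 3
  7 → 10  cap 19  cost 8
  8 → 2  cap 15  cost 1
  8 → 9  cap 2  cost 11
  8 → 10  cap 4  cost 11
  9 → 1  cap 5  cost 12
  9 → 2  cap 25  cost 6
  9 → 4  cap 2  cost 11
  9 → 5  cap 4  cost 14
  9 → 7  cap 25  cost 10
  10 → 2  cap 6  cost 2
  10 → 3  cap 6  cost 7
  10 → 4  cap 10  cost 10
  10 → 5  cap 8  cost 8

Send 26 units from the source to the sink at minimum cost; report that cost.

shortest-cost path #1: 0→8→2 push 15 @ unit cost 6 (adds 90)
shortest-cost path #2: 0→8→10→2 push 4 @ unit cost 18 (adds 72)
shortest-cost path #3: 0→6→9→2 push 3 @ unit cost 21 (adds 63)
shortest-cost path #4: 0→8→9→2 push 2 @ unit cost 22 (adds 44)
shortest-cost path #5: 0→6→3→2 push 2 @ unit cost 23 (adds 46)
total cost = 315

Minimum cost for 26 units: 315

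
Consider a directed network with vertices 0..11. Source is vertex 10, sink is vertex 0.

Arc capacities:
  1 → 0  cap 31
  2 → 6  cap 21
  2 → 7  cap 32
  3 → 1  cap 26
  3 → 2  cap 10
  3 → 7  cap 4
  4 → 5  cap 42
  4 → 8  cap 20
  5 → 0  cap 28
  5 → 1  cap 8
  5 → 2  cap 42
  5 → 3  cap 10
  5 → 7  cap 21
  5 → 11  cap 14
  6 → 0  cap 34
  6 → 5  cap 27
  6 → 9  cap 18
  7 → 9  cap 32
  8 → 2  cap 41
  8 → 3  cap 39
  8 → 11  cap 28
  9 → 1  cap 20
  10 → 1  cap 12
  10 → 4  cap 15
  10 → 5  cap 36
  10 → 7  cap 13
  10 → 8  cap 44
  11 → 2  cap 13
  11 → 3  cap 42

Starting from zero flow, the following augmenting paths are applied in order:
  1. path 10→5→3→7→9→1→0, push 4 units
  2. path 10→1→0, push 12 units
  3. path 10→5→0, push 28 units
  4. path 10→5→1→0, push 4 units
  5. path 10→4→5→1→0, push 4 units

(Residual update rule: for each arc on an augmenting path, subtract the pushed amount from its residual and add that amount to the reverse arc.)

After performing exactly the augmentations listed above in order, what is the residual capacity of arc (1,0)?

after path 1 (10→5→3→7→9→1→0, push 4): res(1,0)=27
after path 2 (10→1→0, push 12): res(1,0)=15
after path 3 (10→5→0, push 28): res(1,0)=15
after path 4 (10→5→1→0, push 4): res(1,0)=11
after path 5 (10→4→5→1→0, push 4): res(1,0)=7

Residual capacity of (1,0): 7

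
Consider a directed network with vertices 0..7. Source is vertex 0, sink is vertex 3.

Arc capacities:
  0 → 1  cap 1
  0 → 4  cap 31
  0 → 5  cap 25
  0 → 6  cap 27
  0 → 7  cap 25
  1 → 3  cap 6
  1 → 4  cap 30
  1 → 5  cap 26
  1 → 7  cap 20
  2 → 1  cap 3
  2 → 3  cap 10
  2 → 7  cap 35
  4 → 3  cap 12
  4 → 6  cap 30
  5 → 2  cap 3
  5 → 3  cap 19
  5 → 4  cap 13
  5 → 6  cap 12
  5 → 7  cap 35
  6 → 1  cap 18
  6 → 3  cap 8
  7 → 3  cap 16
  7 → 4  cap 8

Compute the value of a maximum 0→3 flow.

Maximum flow value: 64

augment #1: 0→1→3 bottleneck 1, total now 1
augment #2: 0→4→3 bottleneck 12, total now 13
augment #3: 0→5→3 bottleneck 19, total now 32
augment #4: 0→6→3 bottleneck 8, total now 40
augment #5: 0→7→3 bottleneck 16, total now 56
augment #6: 0→5→2→3 bottleneck 3, total now 59
augment #7: 0→6→1→3 bottleneck 5, total now 64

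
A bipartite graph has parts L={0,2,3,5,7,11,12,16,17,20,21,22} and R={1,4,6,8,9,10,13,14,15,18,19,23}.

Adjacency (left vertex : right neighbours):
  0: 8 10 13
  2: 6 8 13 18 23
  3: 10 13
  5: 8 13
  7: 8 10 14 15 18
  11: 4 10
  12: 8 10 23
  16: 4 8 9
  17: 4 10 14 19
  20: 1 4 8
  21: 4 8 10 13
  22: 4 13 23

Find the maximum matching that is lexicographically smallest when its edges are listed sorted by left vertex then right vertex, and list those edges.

|M| = 10 (so the lex-smallest maximum matching has 10 edges)
process left vertices in ascending order; for each, take the smallest-labelled available neighbour that still permits 10 edges overall, or leave it unmatched if none does
lex-smallest matching: {0-8, 2-6, 3-10, 5-13, 7-14, 11-4, 12-23, 16-9, 17-19, 20-1}

Lex-smallest maximum matching: {(0,8), (2,6), (3,10), (5,13), (7,14), (11,4), (12,23), (16,9), (17,19), (20,1)}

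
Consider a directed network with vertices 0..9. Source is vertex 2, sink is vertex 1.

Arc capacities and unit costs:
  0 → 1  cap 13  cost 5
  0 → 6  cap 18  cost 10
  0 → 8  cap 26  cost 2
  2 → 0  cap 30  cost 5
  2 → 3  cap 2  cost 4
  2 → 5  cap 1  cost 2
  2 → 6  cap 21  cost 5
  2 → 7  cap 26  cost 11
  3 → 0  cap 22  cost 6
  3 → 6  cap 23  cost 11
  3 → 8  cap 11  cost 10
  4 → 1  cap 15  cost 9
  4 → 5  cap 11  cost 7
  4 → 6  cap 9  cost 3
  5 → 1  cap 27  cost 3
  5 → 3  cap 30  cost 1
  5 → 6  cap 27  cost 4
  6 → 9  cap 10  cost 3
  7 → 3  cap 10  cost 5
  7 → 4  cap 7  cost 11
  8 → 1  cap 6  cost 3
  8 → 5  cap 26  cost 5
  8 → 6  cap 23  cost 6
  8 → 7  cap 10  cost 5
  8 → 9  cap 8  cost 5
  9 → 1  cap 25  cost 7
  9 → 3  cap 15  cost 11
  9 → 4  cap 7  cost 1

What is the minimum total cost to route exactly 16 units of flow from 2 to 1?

Minimum cost for 16 units: 155

shortest-cost path #1: 2→5→1 push 1 @ unit cost 5 (adds 5)
shortest-cost path #2: 2→0→1 push 13 @ unit cost 10 (adds 130)
shortest-cost path #3: 2→0→8→1 push 2 @ unit cost 10 (adds 20)
total cost = 155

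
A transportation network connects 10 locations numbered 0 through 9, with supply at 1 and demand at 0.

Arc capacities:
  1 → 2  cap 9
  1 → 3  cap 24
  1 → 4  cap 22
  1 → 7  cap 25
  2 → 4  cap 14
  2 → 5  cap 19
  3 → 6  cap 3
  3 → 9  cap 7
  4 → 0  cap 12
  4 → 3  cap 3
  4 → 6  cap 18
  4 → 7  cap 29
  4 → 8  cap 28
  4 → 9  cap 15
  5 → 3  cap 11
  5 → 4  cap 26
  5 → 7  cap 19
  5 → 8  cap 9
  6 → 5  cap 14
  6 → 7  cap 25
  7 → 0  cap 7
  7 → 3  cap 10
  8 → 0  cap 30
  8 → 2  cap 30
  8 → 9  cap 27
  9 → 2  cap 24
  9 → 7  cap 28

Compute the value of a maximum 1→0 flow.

Maximum flow value: 48

augment #1: 1→4→0 bottleneck 12, total now 12
augment #2: 1→7→0 bottleneck 7, total now 19
augment #3: 1→4→8→0 bottleneck 10, total now 29
augment #4: 1→2→4→8→0 bottleneck 9, total now 38
augment #5: 1→3→6→5→8→0 bottleneck 3, total now 41
augment #6: 1→3→9→2→4→8→0 bottleneck 5, total now 46
augment #7: 1→3→9→2→5→8→0 bottleneck 2, total now 48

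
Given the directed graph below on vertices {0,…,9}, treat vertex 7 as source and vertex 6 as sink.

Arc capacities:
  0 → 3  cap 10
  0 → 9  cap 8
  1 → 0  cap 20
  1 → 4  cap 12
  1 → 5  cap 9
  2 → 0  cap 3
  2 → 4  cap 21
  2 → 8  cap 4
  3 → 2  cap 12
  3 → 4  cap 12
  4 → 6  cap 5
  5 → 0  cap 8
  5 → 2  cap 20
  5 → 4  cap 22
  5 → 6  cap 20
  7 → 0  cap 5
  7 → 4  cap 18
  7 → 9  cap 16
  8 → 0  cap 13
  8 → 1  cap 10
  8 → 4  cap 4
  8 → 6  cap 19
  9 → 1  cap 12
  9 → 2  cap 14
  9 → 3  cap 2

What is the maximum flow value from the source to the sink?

Maximum flow value: 18

augment #1: 7→4→6 bottleneck 5, total now 5
augment #2: 7→9→1→5→6 bottleneck 9, total now 14
augment #3: 7→9→2→8→6 bottleneck 4, total now 18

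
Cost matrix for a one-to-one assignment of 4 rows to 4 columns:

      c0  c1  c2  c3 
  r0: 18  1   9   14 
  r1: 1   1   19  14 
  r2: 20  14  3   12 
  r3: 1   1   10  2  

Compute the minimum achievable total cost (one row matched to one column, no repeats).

Minimum assignment cost: 7

optimal assignment: row0→col1 (cost 1), row1→col0 (cost 1), row2→col2 (cost 3), row3→col3 (cost 2)
total = 1 + 1 + 3 + 2 = 7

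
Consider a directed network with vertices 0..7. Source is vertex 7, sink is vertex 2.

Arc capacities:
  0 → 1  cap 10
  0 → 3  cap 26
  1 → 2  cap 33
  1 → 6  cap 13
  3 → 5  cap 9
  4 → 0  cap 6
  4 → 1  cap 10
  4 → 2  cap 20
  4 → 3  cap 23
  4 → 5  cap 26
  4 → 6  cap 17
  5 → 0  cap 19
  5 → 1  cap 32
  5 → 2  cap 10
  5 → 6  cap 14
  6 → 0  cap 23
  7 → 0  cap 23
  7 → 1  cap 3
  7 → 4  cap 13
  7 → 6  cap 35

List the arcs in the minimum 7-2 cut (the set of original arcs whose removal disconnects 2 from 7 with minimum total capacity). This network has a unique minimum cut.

augment #1: 7→1→2 push 3
augment #2: 7→4→2 push 13
augment #3: 7→0→1→2 push 10
augment #4: 7→0→3→5→2 push 9
max flow = 35; residual-reachable set from 7 gives S-side
cut edges (S→T): {(0,1), (3,5), (7,1), (7,4)} total cap 35

Min-cut arcs: {(0,1), (3,5), (7,1), (7,4)} (total capacity 35)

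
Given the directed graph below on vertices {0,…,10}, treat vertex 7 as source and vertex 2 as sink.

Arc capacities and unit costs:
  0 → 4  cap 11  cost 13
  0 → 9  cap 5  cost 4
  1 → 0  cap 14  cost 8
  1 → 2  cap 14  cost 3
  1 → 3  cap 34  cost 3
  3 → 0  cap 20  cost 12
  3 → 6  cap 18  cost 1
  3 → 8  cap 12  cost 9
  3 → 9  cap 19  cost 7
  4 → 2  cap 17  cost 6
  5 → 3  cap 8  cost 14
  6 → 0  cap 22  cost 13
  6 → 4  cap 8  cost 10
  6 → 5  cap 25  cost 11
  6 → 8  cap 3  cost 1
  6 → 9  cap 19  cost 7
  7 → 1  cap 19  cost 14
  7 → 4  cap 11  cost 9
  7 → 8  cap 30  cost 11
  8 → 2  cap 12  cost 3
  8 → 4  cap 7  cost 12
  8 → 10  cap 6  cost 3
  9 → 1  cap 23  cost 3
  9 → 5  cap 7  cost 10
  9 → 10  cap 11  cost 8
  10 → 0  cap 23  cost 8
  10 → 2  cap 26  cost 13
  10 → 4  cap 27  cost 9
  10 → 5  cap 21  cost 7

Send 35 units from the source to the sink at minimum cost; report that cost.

shortest-cost path #1: 7→8→2 push 12 @ unit cost 14 (adds 168)
shortest-cost path #2: 7→4→2 push 11 @ unit cost 15 (adds 165)
shortest-cost path #3: 7→1→2 push 12 @ unit cost 17 (adds 204)
total cost = 537

Minimum cost for 35 units: 537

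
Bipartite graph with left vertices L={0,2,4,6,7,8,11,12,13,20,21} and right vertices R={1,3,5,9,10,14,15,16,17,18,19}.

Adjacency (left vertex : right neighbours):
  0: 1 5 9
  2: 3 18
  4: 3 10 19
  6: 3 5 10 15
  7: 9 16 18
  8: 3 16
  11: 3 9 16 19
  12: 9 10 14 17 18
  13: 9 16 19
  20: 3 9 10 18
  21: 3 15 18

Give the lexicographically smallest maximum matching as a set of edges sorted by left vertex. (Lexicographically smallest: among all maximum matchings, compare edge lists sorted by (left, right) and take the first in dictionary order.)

Lex-smallest maximum matching: {(0,1), (2,3), (4,10), (6,5), (7,9), (8,16), (11,19), (12,14), (20,18), (21,15)}

|M| = 10 (so the lex-smallest maximum matching has 10 edges)
process left vertices in ascending order; for each, take the smallest-labelled available neighbour that still permits 10 edges overall, or leave it unmatched if none does
lex-smallest matching: {0-1, 2-3, 4-10, 6-5, 7-9, 8-16, 11-19, 12-14, 20-18, 21-15}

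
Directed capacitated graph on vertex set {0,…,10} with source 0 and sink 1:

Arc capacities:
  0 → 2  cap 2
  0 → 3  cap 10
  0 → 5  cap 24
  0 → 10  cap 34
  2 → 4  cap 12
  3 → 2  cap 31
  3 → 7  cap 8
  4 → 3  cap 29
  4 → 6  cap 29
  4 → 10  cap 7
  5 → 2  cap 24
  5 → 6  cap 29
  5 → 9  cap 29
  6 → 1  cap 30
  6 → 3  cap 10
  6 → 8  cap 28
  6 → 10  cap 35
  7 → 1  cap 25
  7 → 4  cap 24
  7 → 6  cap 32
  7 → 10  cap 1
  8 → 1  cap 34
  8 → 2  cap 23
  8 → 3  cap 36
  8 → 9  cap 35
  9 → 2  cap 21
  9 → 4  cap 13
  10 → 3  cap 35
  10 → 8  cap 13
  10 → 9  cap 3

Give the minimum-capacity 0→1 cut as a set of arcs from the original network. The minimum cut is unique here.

Min-cut arcs: {(0,5), (2,4), (3,7), (10,8), (10,9)} (total capacity 60)

augment #1: 0→3→7→1 push 8
augment #2: 0→5→6→1 push 24
augment #3: 0→10→8→1 push 13
augment #4: 0→2→4→6→1 push 2
augment #5: 0→3→2→4→6→1 push 2
augment #6: 0→10→9→4→6→1 push 2
augment #7: 0→10→9→4→6→8→1 push 1
augment #8: 0→10→3→2→4→6→8→1 push 8
max flow = 60; residual-reachable set from 0 gives S-side
cut edges (S→T): {(0,5), (2,4), (3,7), (10,8), (10,9)} total cap 60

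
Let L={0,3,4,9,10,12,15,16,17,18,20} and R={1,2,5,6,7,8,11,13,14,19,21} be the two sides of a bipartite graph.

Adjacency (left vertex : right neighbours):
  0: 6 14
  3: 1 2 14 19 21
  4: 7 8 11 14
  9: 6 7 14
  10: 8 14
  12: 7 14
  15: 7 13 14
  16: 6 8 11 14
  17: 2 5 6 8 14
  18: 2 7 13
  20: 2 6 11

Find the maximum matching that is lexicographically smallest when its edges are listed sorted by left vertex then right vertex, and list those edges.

Lex-smallest maximum matching: {(0,6), (3,1), (4,7), (9,14), (10,8), (15,13), (16,11), (17,5), (18,2)}

|M| = 9 (so the lex-smallest maximum matching has 9 edges)
process left vertices in ascending order; for each, take the smallest-labelled available neighbour that still permits 9 edges overall, or leave it unmatched if none does
lex-smallest matching: {0-6, 3-1, 4-7, 9-14, 10-8, 15-13, 16-11, 17-5, 18-2}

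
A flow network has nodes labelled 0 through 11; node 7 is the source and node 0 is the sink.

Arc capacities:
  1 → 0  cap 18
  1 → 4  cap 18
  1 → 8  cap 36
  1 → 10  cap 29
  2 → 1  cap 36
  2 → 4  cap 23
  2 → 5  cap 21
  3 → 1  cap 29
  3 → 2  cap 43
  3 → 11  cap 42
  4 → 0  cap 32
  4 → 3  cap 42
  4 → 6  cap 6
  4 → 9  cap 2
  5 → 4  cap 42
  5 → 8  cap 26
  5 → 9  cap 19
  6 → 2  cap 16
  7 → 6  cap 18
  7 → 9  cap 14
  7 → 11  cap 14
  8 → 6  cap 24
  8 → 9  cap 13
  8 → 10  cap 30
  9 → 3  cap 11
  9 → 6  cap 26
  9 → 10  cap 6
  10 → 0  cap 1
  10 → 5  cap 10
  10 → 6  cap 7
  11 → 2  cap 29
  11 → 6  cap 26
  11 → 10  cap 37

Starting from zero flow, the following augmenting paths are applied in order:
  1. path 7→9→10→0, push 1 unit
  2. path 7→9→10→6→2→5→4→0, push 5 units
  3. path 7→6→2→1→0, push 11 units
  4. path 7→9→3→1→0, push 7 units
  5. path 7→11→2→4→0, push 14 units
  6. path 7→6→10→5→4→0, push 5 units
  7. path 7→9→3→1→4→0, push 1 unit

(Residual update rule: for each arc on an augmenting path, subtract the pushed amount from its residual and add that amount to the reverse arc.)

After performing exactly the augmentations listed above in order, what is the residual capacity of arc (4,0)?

after path 1 (7→9→10→0, push 1): res(4,0)=32
after path 2 (7→9→10→6→2→5→4→0, push 5): res(4,0)=27
after path 3 (7→6→2→1→0, push 11): res(4,0)=27
after path 4 (7→9→3→1→0, push 7): res(4,0)=27
after path 5 (7→11→2→4→0, push 14): res(4,0)=13
after path 6 (7→6→10→5→4→0, push 5): res(4,0)=8
after path 7 (7→9→3→1→4→0, push 1): res(4,0)=7

Residual capacity of (4,0): 7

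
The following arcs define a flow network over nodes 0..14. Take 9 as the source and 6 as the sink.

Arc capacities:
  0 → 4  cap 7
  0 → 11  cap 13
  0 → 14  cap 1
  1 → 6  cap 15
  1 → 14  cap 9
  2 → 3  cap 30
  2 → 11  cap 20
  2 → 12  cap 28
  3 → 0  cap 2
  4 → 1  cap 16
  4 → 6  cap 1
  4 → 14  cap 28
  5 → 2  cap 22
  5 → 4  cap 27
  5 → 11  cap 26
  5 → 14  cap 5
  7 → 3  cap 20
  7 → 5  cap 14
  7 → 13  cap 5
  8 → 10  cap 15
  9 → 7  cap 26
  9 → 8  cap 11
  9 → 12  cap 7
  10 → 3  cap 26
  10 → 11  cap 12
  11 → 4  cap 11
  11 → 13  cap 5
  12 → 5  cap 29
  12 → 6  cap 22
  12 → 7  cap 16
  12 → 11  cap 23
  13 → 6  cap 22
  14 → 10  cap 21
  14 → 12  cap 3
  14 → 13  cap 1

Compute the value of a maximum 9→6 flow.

augment #1: 9→12→6 bottleneck 7, total now 7
augment #2: 9→7→13→6 bottleneck 5, total now 12
augment #3: 9→7→5→4→6 bottleneck 1, total now 13
augment #4: 9→7→5→2→12→6 bottleneck 13, total now 26
augment #5: 9→8→10→11→13→6 bottleneck 5, total now 31
augment #6: 9→7→3→0→4→1→6 bottleneck 2, total now 33
augment #7: 9→8→10→11→4→1→6 bottleneck 6, total now 39

Maximum flow value: 39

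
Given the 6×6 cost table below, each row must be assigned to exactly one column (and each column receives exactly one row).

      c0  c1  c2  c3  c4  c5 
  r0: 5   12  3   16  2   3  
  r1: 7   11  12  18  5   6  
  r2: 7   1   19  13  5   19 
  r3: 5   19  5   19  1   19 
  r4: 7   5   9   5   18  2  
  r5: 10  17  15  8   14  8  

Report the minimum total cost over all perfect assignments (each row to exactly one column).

Minimum assignment cost: 22

optimal assignment: row0→col2 (cost 3), row1→col0 (cost 7), row2→col1 (cost 1), row3→col4 (cost 1), row4→col5 (cost 2), row5→col3 (cost 8)
total = 3 + 7 + 1 + 1 + 2 + 8 = 22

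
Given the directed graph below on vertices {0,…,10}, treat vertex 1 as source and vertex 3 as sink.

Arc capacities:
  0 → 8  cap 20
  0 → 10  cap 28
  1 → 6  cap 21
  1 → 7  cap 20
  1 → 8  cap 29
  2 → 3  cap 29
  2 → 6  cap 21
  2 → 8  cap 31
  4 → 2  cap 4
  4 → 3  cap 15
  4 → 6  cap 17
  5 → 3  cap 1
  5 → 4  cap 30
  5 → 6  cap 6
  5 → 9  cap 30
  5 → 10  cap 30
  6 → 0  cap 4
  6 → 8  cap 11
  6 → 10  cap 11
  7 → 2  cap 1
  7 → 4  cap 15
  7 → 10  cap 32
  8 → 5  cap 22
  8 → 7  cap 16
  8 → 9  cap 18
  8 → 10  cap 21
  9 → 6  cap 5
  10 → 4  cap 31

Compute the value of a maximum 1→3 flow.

augment #1: 1→7→2→3 bottleneck 1, total now 1
augment #2: 1→7→4→3 bottleneck 15, total now 16
augment #3: 1→8→5→3 bottleneck 1, total now 17
augment #4: 1→6→10→4→2→3 bottleneck 4, total now 21

Maximum flow value: 21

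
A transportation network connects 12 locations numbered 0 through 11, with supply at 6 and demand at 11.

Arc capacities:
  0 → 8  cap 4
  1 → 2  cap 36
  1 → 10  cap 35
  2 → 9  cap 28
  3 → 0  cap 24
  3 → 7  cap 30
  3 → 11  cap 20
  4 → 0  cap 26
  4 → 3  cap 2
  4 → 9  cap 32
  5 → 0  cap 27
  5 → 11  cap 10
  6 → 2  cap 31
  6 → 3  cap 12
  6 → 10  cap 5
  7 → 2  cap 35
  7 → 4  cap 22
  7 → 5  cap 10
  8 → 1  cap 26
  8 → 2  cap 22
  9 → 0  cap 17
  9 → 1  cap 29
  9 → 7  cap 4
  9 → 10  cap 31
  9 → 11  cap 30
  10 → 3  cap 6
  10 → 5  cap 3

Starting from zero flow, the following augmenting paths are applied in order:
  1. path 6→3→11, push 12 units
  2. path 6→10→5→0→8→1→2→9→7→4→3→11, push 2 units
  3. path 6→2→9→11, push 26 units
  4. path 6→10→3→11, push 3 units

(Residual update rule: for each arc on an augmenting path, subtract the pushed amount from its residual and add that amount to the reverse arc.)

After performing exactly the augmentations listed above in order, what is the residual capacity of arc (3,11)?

after path 1 (6→3→11, push 12): res(3,11)=8
after path 2 (6→10→5→0→8→1→2→9→7→4→3→11, push 2): res(3,11)=6
after path 3 (6→2→9→11, push 26): res(3,11)=6
after path 4 (6→10→3→11, push 3): res(3,11)=3

Residual capacity of (3,11): 3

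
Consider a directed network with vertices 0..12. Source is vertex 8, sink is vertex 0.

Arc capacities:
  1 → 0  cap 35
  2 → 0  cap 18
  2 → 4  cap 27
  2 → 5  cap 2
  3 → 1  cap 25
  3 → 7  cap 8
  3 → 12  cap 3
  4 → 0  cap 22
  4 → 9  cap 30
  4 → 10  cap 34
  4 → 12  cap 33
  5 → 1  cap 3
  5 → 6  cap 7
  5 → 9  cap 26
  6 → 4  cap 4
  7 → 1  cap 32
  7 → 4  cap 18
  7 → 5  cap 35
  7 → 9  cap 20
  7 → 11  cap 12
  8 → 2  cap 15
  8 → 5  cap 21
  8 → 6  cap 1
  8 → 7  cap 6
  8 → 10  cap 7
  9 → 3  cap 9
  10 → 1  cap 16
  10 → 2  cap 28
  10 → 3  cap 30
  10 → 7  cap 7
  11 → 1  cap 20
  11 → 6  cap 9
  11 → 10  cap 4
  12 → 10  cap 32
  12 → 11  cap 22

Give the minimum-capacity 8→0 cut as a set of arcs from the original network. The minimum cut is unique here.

augment #1: 8→2→0 push 15
augment #2: 8→5→1→0 push 3
augment #3: 8→6→4→0 push 1
augment #4: 8→7→1→0 push 6
augment #5: 8→10→1→0 push 7
augment #6: 8→5→6→4→0 push 3
augment #7: 8→5→9→3→1→0 push 9
max flow = 44; residual-reachable set from 8 gives S-side
cut edges (S→T): {(5,1), (6,4), (8,2), (8,7), (8,10), (9,3)} total cap 44

Min-cut arcs: {(5,1), (6,4), (8,2), (8,7), (8,10), (9,3)} (total capacity 44)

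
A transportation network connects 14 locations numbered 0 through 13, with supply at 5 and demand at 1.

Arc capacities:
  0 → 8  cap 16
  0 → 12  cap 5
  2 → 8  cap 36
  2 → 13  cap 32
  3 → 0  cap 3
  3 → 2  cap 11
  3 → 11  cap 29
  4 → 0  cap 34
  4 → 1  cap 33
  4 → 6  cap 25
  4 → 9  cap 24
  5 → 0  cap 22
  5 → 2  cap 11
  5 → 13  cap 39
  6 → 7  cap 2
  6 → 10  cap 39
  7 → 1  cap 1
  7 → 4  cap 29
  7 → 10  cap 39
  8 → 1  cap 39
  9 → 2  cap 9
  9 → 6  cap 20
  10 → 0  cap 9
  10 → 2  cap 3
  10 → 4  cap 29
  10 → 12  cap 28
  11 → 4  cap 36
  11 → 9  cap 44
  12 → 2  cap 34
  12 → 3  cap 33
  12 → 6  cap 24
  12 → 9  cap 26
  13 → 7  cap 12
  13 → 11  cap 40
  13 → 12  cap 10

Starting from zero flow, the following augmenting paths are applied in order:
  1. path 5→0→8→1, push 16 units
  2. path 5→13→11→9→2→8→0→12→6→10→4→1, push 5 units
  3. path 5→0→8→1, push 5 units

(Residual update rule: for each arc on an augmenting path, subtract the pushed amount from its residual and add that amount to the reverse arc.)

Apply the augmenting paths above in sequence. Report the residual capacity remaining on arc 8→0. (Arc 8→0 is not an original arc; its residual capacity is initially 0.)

Residual capacity of (8,0): 16

after path 1 (5→0→8→1, push 16): res(8,0)=16
after path 2 (5→13→11→9→2→8→0→12→6→10→4→1, push 5): res(8,0)=11
after path 3 (5→0→8→1, push 5): res(8,0)=16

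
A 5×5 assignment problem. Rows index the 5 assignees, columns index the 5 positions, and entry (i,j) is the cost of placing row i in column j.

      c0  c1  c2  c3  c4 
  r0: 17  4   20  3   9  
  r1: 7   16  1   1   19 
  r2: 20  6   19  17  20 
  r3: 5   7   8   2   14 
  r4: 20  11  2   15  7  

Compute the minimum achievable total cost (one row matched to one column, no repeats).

Minimum assignment cost: 22

optimal assignment: row0→col3 (cost 3), row1→col2 (cost 1), row2→col1 (cost 6), row3→col0 (cost 5), row4→col4 (cost 7)
total = 3 + 1 + 6 + 5 + 7 = 22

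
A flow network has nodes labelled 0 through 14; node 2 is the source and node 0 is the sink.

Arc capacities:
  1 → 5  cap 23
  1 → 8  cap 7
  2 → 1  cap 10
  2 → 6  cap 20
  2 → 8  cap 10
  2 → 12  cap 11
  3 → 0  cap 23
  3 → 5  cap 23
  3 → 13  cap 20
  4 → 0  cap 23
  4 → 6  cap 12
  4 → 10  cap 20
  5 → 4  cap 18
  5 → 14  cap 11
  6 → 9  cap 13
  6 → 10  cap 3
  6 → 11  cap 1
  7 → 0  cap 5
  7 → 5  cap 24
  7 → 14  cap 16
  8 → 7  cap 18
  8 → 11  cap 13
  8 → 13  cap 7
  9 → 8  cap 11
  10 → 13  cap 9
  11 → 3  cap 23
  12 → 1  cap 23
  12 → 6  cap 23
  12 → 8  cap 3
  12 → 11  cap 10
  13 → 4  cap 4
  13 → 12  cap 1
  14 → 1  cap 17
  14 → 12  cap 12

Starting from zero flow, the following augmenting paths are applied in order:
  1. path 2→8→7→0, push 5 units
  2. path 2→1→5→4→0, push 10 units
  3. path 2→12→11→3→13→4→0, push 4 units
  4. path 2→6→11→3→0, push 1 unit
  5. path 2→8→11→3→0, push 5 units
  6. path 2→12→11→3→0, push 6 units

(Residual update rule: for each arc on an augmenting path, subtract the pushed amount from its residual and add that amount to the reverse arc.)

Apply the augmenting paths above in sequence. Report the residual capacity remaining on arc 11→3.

after path 1 (2→8→7→0, push 5): res(11,3)=23
after path 2 (2→1→5→4→0, push 10): res(11,3)=23
after path 3 (2→12→11→3→13→4→0, push 4): res(11,3)=19
after path 4 (2→6→11→3→0, push 1): res(11,3)=18
after path 5 (2→8→11→3→0, push 5): res(11,3)=13
after path 6 (2→12→11→3→0, push 6): res(11,3)=7

Residual capacity of (11,3): 7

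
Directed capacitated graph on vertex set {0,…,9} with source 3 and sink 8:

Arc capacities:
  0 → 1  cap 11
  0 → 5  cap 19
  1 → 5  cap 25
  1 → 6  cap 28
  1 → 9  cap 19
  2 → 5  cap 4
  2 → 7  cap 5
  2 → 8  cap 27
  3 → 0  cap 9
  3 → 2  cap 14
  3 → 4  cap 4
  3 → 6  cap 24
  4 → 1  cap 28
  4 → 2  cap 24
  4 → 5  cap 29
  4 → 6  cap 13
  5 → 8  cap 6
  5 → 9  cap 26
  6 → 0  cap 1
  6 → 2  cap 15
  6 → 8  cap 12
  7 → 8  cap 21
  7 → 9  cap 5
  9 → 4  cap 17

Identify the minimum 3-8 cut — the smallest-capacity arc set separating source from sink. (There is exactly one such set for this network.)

Min-cut arcs: {(2,7), (2,8), (5,8), (6,8)} (total capacity 50)

augment #1: 3→2→8 push 14
augment #2: 3→6→8 push 12
augment #3: 3→0→5→8 push 6
augment #4: 3→4→2→8 push 4
augment #5: 3→6→2→8 push 9
augment #6: 3→6→2→7→8 push 3
augment #7: 3→0→1→6→2→7→8 push 2
max flow = 50; residual-reachable set from 3 gives S-side
cut edges (S→T): {(2,7), (2,8), (5,8), (6,8)} total cap 50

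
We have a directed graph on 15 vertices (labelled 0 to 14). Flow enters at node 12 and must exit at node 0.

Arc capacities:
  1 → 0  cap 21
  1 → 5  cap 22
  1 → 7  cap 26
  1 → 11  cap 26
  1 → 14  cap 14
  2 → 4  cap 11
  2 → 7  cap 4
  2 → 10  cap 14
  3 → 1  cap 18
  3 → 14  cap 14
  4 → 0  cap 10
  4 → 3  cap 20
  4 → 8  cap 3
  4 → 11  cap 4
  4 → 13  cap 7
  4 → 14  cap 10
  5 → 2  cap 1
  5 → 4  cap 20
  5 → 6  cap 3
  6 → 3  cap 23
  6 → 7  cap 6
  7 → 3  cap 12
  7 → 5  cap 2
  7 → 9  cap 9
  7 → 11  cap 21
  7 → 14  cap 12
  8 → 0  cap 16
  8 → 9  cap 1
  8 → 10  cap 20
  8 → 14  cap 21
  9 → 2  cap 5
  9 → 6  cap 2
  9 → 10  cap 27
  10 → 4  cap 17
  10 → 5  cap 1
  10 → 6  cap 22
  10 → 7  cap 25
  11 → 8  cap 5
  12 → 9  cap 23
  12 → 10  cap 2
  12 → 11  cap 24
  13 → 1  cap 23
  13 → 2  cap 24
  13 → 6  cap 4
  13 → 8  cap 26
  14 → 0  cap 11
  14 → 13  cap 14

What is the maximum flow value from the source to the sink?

Maximum flow value: 30

augment #1: 12→10→4→0 bottleneck 2, total now 2
augment #2: 12→11→8→0 bottleneck 5, total now 7
augment #3: 12→9→2→4→0 bottleneck 5, total now 12
augment #4: 12→9→10→4→0 bottleneck 3, total now 15
augment #5: 12→9→6→3→1→0 bottleneck 2, total now 17
augment #6: 12→9→10→4→8→0 bottleneck 3, total now 20
augment #7: 12→9→10→4→14→0 bottleneck 9, total now 29
augment #8: 12→9→10→7→14→0 bottleneck 1, total now 30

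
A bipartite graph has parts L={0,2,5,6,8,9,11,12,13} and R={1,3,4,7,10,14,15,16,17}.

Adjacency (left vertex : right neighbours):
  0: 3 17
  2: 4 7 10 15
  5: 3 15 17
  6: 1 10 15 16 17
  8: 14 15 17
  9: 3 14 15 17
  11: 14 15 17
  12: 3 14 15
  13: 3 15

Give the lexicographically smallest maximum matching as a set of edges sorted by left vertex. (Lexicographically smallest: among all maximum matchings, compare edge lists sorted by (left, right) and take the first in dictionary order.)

Lex-smallest maximum matching: {(0,3), (2,4), (5,15), (6,1), (8,14), (9,17)}

|M| = 6 (so the lex-smallest maximum matching has 6 edges)
process left vertices in ascending order; for each, take the smallest-labelled available neighbour that still permits 6 edges overall, or leave it unmatched if none does
lex-smallest matching: {0-3, 2-4, 5-15, 6-1, 8-14, 9-17}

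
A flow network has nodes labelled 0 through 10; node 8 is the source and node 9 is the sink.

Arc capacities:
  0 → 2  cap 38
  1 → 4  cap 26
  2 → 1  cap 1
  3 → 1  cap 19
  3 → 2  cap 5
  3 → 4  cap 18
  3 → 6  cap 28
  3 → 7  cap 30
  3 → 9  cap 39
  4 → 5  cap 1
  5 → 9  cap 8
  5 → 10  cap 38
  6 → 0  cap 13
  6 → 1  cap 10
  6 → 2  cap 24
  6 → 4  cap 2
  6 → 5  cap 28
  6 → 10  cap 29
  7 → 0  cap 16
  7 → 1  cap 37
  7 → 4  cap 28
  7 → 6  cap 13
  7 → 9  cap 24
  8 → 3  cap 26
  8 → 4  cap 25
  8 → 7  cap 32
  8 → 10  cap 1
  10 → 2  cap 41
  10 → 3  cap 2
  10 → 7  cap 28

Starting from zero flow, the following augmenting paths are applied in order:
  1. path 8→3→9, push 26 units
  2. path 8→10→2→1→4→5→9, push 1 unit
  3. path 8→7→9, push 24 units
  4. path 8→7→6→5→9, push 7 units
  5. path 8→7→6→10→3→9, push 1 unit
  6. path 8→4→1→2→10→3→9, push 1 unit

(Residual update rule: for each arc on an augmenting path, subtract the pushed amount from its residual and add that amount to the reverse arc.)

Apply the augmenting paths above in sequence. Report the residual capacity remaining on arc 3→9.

after path 1 (8→3→9, push 26): res(3,9)=13
after path 2 (8→10→2→1→4→5→9, push 1): res(3,9)=13
after path 3 (8→7→9, push 24): res(3,9)=13
after path 4 (8→7→6→5→9, push 7): res(3,9)=13
after path 5 (8→7→6→10→3→9, push 1): res(3,9)=12
after path 6 (8→4→1→2→10→3→9, push 1): res(3,9)=11

Residual capacity of (3,9): 11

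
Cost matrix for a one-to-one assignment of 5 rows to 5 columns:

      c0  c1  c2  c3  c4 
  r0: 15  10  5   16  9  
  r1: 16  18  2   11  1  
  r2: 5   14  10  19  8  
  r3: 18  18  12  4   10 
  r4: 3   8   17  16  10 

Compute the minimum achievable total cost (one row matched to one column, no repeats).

Minimum assignment cost: 23

optimal assignment: row0→col2 (cost 5), row1→col4 (cost 1), row2→col0 (cost 5), row3→col3 (cost 4), row4→col1 (cost 8)
total = 5 + 1 + 5 + 4 + 8 = 23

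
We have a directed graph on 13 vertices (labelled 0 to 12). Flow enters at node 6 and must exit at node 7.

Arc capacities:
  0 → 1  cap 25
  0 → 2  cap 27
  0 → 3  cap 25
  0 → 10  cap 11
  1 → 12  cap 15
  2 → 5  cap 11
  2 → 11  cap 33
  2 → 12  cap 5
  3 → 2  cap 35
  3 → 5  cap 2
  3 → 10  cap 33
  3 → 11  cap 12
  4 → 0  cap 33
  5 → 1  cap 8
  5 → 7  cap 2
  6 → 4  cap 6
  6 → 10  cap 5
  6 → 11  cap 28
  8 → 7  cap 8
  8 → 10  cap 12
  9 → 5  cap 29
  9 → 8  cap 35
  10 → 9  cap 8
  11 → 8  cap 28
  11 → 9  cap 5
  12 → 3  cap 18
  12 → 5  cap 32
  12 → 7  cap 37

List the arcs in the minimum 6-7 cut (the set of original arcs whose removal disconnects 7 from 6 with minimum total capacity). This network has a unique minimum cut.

Min-cut arcs: {(5,1), (5,7), (6,4), (8,7)} (total capacity 24)

augment #1: 6→11→8→7 push 8
augment #2: 6→10→9→5→7 push 2
augment #3: 6→4→0→1→12→7 push 6
augment #4: 6→10→9→5→1→12→7 push 3
augment #5: 6→11→9→5→1→12→7 push 5
max flow = 24; residual-reachable set from 6 gives S-side
cut edges (S→T): {(5,1), (5,7), (6,4), (8,7)} total cap 24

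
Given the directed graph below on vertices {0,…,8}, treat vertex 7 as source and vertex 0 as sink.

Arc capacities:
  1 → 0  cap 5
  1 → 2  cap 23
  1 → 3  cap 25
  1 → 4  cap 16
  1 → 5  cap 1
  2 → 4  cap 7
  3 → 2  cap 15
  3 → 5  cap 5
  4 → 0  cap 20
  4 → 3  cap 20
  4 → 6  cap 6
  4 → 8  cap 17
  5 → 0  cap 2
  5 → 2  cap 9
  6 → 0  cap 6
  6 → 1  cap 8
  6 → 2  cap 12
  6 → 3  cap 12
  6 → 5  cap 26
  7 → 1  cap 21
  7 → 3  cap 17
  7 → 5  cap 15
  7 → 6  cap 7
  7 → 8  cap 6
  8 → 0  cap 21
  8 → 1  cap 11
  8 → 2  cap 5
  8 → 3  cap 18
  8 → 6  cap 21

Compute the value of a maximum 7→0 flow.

augment #1: 7→1→0 bottleneck 5, total now 5
augment #2: 7→5→0 bottleneck 2, total now 7
augment #3: 7→6→0 bottleneck 6, total now 13
augment #4: 7→8→0 bottleneck 6, total now 19
augment #5: 7→1→4→0 bottleneck 16, total now 35
augment #6: 7→3→2→4→0 bottleneck 4, total now 39
augment #7: 7→3→2→4→8→0 bottleneck 3, total now 42

Maximum flow value: 42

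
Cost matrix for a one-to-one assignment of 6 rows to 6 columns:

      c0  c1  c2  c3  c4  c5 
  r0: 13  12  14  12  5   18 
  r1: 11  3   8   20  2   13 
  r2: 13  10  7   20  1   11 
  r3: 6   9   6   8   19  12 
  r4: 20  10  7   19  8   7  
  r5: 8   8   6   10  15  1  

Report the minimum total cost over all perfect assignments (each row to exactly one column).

Minimum assignment cost: 30

optimal assignment: row0→col3 (cost 12), row1→col1 (cost 3), row2→col4 (cost 1), row3→col0 (cost 6), row4→col2 (cost 7), row5→col5 (cost 1)
total = 12 + 3 + 1 + 6 + 7 + 1 = 30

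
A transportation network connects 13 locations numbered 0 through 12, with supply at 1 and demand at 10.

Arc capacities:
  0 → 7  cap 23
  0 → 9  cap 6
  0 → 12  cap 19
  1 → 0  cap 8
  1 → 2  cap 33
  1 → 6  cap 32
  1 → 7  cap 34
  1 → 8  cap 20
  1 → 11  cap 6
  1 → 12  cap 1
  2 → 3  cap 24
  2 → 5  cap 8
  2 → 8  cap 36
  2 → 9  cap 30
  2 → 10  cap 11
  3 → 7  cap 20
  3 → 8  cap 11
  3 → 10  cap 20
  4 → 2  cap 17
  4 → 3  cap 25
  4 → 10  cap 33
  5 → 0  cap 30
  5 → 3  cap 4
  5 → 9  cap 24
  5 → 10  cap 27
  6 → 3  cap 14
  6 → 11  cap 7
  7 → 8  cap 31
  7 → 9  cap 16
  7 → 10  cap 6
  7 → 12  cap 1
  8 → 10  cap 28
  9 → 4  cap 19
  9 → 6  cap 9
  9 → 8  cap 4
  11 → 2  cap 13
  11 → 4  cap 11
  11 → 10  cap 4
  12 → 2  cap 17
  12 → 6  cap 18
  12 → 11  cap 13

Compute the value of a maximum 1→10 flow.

augment #1: 1→2→10 bottleneck 11, total now 11
augment #2: 1→7→10 bottleneck 6, total now 17
augment #3: 1→8→10 bottleneck 20, total now 37
augment #4: 1→11→10 bottleneck 4, total now 41
augment #5: 1→2→3→10 bottleneck 20, total now 61
augment #6: 1→2→5→10 bottleneck 2, total now 63
augment #7: 1→7→8→10 bottleneck 8, total now 71
augment #8: 1→11→4→10 bottleneck 2, total now 73
augment #9: 1→0→9→4→10 bottleneck 6, total now 79
augment #10: 1→6→11→4→10 bottleneck 7, total now 86
augment #11: 1→7→9→4→10 bottleneck 13, total now 99
augment #12: 1→12→2→5→10 bottleneck 1, total now 100
augment #13: 1→0→12→2→5→10 bottleneck 2, total now 102
augment #14: 1→6→3→2→5→10 bottleneck 3, total now 105
augment #15: 1→7→12→11→4→10 bottleneck 1, total now 106
augment #16: 1→6→3→2→12→11→4→10 bottleneck 1, total now 107

Maximum flow value: 107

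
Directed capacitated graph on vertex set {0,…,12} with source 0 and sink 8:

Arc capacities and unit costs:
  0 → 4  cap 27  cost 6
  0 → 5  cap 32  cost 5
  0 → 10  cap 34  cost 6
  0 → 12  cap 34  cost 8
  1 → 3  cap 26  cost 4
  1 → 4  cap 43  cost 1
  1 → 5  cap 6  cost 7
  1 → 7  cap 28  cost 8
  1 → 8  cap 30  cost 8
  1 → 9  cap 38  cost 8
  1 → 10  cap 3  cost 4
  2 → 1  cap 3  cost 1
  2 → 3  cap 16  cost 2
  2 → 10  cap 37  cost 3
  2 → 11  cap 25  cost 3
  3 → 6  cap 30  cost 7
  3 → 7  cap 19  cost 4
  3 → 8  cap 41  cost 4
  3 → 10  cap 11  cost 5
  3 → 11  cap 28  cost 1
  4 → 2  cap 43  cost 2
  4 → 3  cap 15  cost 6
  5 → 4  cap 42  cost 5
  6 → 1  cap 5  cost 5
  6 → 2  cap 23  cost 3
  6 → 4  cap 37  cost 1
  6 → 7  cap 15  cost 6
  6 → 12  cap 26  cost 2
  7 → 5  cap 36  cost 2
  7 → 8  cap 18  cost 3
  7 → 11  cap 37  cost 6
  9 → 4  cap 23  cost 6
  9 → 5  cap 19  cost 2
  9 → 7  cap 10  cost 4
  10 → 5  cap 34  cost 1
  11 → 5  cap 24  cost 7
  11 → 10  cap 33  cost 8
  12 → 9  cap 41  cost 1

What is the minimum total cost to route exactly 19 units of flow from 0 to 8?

shortest-cost path #1: 0→4→2→3→8 push 16 @ unit cost 14 (adds 224)
shortest-cost path #2: 0→4→3→8 push 3 @ unit cost 16 (adds 48)
total cost = 272

Minimum cost for 19 units: 272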